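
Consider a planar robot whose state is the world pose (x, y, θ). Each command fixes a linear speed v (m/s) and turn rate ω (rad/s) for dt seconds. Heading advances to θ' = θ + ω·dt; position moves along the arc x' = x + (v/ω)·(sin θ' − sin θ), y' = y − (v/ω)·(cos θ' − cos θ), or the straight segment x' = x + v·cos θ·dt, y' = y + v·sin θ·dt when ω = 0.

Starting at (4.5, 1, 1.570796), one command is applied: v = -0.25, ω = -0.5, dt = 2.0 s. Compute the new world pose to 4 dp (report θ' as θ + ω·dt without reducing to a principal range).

θ' = 1.5708 + -0.5·2.0 = 0.5708
R = v/ω = -0.25/-0.5 = 0.5000
x' = 4.5 + 0.5000·(sin 0.5708 − sin 1.5708) = 4.2702
y' = 1 − 0.5000·(cos 0.5708 − cos 1.5708) = 0.5793

(4.2702, 0.5793, 0.5708)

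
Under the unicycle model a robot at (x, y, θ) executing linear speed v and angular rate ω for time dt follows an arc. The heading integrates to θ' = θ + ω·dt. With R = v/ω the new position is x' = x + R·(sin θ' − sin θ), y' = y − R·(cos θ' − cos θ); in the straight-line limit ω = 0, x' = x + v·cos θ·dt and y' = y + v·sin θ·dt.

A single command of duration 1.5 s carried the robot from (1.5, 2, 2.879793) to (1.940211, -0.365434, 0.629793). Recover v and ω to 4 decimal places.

Δθ = 0.629793 − 2.879793 = -2.250000
ω = Δθ/dt = -2.250000/1.5 = -1.5000
R = −Δy/(cos θ' − cos θ) = 1.3333
v = R·ω = 1.3333·-1.5000 = -2.0000

v = -2.0000, ω = -1.5000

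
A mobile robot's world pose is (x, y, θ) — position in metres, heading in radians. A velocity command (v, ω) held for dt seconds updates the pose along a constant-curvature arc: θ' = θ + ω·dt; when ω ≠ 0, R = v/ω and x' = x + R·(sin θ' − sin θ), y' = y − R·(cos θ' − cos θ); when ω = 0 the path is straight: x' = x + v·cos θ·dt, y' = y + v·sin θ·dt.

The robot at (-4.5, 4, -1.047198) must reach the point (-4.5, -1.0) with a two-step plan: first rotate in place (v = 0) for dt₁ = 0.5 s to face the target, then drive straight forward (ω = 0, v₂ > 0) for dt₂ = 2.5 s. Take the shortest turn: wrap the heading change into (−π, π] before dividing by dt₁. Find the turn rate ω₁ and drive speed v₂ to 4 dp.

ω₁ = -1.0472, v₂ = 2.0000

heading to target = atan2(-1−4, -4.5−-4.5) = -1.5708
Δθ = wrap(-1.5708 − -1.0472) = -0.5236; ω₁ = Δθ/dt₁ = -1.0472
distance = √((-4.5−-4.5)² + (-1−4)²) = 5.0000; v₂ = distance/dt₂ = 2.0000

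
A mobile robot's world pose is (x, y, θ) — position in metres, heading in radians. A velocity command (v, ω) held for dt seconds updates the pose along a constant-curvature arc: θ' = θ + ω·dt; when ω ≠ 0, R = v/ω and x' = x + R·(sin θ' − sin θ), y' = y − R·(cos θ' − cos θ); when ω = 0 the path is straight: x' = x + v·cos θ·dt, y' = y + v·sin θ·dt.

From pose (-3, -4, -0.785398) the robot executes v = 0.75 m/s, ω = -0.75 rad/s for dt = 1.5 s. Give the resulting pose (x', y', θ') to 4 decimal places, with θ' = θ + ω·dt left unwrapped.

(-2.7642, -5.0402, -1.9104)

θ' = -0.7854 + -0.75·1.5 = -1.9104
R = v/ω = 0.75/-0.75 = -1.0000
x' = -3 + -1.0000·(sin -1.9104 − sin -0.7854) = -2.7642
y' = -4 − -1.0000·(cos -1.9104 − cos -0.7854) = -5.0402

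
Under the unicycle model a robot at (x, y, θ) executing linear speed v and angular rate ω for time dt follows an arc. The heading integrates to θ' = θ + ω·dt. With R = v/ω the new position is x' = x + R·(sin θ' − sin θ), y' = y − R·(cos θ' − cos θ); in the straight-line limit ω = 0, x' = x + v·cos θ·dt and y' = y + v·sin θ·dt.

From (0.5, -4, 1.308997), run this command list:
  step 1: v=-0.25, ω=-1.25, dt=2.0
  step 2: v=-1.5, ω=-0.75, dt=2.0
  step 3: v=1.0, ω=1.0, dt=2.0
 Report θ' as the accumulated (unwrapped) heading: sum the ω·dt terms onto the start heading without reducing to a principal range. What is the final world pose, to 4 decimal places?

step 1: θ'=-1.1910 (R=0.2000) → pose (0.1211, -4.0224, -1.1910)
step 2: θ'=-2.6910 (R=2.0000) → pose (1.1076, -1.4805, -2.6910)
step 3: θ'=-0.6910 (R=1.0000) → pose (0.9057, -3.1513, -0.6910)

(0.9057, -3.1513, -0.6910)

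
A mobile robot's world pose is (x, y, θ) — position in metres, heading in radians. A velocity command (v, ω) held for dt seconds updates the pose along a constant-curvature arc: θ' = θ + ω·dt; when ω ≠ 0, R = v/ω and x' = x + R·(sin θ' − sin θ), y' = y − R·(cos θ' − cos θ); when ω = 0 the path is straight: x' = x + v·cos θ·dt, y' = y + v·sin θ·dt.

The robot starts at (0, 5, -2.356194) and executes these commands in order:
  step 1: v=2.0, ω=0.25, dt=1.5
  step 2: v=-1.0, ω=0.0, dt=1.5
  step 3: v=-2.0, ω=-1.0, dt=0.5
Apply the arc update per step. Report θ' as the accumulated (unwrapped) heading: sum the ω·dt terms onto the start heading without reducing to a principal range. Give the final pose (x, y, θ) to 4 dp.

(-0.4733, 4.6919, -2.4812)

step 1: θ'=-1.9812 (R=8.0000) → pose (-1.6788, 2.5349, -1.9812)
step 2: θ'=-1.9812 (straight) → pose (-1.0804, 3.9104, -1.9812)
step 3: θ'=-2.4812 (R=2.0000) → pose (-0.4733, 4.6919, -2.4812)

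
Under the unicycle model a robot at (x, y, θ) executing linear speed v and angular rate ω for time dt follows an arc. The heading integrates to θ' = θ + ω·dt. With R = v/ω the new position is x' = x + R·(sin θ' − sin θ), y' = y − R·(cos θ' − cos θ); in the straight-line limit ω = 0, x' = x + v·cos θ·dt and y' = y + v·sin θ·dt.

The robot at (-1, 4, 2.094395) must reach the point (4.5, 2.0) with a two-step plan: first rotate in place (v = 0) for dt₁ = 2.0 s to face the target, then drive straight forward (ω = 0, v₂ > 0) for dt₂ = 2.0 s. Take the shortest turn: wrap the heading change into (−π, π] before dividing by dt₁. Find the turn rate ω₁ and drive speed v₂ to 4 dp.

ω₁ = -1.2216, v₂ = 2.9262

heading to target = atan2(2−4, 4.5−-1) = -0.3488
Δθ = wrap(-0.3488 − 2.0944) = -2.4432; ω₁ = Δθ/dt₁ = -1.2216
distance = √((4.5−-1)² + (2−4)²) = 5.8523; v₂ = distance/dt₂ = 2.9262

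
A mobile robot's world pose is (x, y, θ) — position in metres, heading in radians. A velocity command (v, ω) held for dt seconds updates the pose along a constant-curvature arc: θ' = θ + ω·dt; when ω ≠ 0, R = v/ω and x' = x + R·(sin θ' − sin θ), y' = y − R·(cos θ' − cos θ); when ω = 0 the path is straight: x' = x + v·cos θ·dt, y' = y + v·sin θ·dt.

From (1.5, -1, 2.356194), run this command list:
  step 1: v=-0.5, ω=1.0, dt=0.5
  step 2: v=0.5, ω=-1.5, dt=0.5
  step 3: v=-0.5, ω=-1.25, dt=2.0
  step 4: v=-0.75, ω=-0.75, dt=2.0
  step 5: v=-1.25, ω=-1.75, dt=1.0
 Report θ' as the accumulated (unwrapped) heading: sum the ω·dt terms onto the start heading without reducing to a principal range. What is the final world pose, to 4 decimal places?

step 1: θ'=2.8562 (R=-0.5000) → pose (1.7128, -1.1262, 2.8562)
step 2: θ'=2.1062 (R=-0.3333) → pose (1.5199, -0.9764, 2.1062)
step 3: θ'=-0.3938 (R=0.4000) → pose (1.0224, -1.5499, -0.3938)
step 4: θ'=-1.8938 (R=1.0000) → pose (0.4579, -0.3090, -1.8938)
step 5: θ'=-3.6438 (R=0.7143) → pose (1.4790, 0.0903, -3.6438)

(1.4790, 0.0903, -3.6438)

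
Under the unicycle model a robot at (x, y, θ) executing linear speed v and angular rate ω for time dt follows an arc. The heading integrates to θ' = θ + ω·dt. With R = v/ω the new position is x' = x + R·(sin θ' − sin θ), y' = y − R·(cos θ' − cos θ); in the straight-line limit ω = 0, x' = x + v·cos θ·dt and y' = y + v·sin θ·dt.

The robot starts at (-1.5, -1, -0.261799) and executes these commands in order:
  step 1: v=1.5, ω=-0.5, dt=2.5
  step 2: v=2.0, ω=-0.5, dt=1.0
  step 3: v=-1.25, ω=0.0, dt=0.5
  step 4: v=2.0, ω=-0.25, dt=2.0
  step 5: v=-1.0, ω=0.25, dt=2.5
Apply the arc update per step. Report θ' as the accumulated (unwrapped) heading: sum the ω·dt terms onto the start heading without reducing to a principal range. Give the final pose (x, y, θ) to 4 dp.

(-0.4674, -6.1598, -1.8868)

step 1: θ'=-1.5118 (R=-3.0000) → pose (0.7183, -3.7209, -1.5118)
step 2: θ'=-2.0118 (R=-4.0000) → pose (0.3426, -5.6641, -2.0118)
step 3: θ'=-2.0118 (straight) → pose (0.6094, -5.0989, -2.0118)
step 4: θ'=-2.5118 (R=-8.0000) → pose (-1.9134, -8.1493, -2.5118)
step 5: θ'=-1.8868 (R=-4.0000) → pose (-0.4674, -6.1598, -1.8868)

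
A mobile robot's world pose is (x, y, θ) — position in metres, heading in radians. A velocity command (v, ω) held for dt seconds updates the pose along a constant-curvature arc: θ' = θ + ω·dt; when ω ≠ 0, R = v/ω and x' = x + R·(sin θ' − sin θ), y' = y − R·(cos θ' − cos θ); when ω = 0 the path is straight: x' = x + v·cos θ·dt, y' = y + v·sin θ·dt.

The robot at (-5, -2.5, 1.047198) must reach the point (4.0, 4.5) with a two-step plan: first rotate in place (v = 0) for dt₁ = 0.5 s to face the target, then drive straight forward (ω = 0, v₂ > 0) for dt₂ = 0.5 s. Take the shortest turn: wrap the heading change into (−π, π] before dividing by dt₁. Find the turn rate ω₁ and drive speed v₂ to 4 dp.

heading to target = atan2(4.5−-2.5, 4−-5) = 0.6610
Δθ = wrap(0.6610 − 1.0472) = -0.3862; ω₁ = Δθ/dt₁ = -0.7723
distance = √((4−-5)² + (4.5−-2.5)²) = 11.4018; v₂ = distance/dt₂ = 22.8035

ω₁ = -0.7723, v₂ = 22.8035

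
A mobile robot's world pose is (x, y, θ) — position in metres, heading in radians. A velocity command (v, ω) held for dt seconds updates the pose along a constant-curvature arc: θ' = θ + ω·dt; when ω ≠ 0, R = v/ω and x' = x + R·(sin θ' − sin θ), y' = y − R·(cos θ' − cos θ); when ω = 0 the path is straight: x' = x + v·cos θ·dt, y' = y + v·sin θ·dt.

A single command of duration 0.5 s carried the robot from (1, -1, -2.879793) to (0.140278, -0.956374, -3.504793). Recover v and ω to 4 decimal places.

v = 1.7500, ω = -1.2500

Δθ = -3.504793 − -2.879793 = -0.625000
ω = Δθ/dt = -0.625000/0.5 = -1.2500
R = Δx/(sin θ' − sin θ) = -1.4000
v = R·ω = -1.4000·-1.2500 = 1.7500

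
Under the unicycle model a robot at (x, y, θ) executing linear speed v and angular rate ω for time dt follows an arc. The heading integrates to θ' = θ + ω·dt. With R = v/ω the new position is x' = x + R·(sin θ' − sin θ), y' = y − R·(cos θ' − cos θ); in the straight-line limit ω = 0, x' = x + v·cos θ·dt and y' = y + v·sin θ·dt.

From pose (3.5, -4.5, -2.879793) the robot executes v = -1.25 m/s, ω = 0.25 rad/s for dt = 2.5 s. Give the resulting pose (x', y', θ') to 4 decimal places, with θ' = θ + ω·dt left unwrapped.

θ' = -2.8798 + 0.25·2.5 = -2.2548
R = v/ω = -1.25/0.25 = -5.0000
x' = 3.5 + -5.0000·(sin -2.2548 − sin -2.8798) = 6.0812
y' = -4.5 − -5.0000·(cos -2.2548 − cos -2.8798) = -2.8298

(6.0812, -2.8298, -2.2548)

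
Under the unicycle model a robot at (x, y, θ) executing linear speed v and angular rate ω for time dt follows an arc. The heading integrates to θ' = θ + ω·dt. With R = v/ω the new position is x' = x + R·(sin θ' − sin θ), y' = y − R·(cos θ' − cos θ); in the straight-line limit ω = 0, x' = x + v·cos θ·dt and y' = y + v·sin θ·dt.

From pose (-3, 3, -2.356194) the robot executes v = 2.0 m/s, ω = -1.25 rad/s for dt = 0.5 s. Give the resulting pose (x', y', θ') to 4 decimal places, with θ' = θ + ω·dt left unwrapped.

(-3.8758, 2.5519, -2.9812)

θ' = -2.3562 + -1.25·0.5 = -2.9812
R = v/ω = 2.0/-1.25 = -1.6000
x' = -3 + -1.6000·(sin -2.9812 − sin -2.3562) = -3.8758
y' = 3 − -1.6000·(cos -2.9812 − cos -2.3562) = 2.5519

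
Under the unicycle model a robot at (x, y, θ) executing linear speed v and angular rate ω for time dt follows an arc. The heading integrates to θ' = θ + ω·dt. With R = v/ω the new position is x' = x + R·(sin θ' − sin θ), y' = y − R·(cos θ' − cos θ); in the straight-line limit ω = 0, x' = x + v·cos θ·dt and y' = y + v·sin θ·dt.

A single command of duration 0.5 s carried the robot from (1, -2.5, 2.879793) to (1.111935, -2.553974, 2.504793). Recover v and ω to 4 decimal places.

Δθ = 2.504793 − 2.879793 = -0.375000
ω = Δθ/dt = -0.375000/0.5 = -0.7500
R = Δx/(sin θ' − sin θ) = 0.3333
v = R·ω = 0.3333·-0.7500 = -0.2500

v = -0.2500, ω = -0.7500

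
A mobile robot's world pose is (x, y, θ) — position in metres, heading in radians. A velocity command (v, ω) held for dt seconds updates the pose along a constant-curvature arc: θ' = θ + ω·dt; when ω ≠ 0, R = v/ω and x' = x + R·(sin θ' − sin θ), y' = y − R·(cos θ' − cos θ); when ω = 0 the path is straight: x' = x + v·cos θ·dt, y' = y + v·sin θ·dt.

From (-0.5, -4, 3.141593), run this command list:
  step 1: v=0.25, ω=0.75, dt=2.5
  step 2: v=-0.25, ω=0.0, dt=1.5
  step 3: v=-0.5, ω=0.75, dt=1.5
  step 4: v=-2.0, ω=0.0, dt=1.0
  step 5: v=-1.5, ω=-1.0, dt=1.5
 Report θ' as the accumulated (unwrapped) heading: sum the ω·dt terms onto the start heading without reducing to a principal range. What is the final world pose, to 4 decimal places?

step 1: θ'=5.0166 (R=0.3333) → pose (-0.8180, -4.4332, 5.0166)
step 2: θ'=5.0166 (straight) → pose (-0.9304, -4.0754, 5.0166)
step 3: θ'=6.1416 (R=-0.6667) → pose (-1.4723, -3.6151, 6.1416)
step 4: θ'=6.1416 (straight) → pose (-3.4523, -3.3329, 6.1416)
step 5: θ'=4.6416 (R=1.5000) → pose (-4.7369, -1.7418, 4.6416)

(-4.7369, -1.7418, 4.6416)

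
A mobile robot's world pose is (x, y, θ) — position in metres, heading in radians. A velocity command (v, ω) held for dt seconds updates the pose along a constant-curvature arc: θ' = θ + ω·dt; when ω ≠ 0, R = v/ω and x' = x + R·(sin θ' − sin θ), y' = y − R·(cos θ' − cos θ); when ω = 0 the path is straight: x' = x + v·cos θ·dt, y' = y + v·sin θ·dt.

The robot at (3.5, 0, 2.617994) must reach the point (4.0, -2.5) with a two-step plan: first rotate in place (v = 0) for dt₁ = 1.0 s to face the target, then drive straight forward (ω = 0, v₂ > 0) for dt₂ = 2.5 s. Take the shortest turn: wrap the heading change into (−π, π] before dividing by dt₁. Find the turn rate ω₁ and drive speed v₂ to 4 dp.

ω₁ = 2.2918, v₂ = 1.0198

heading to target = atan2(-2.5−0, 4−3.5) = -1.3734
Δθ = wrap(-1.3734 − 2.6180) = 2.2918; ω₁ = Δθ/dt₁ = 2.2918
distance = √((4−3.5)² + (-2.5−0)²) = 2.5495; v₂ = distance/dt₂ = 1.0198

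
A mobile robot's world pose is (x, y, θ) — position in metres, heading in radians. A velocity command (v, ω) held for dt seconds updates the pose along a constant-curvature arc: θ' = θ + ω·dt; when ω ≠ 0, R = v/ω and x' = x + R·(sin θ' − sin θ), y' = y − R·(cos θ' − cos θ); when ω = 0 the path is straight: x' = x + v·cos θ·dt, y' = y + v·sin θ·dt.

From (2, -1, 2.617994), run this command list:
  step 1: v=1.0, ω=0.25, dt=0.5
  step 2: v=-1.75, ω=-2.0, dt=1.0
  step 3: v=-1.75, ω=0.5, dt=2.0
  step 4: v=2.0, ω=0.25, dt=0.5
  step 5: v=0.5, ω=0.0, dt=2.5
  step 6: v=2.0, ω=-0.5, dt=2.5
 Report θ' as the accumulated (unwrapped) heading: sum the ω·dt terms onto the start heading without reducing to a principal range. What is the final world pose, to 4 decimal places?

step 1: θ'=2.7430 (R=4.0000) → pose (1.5525, -0.7777, 2.7430)
step 2: θ'=0.7430 (R=0.8750) → pose (1.8048, -2.2285, 0.7430)
step 3: θ'=1.7430 (R=-3.5000) → pose (0.7243, -5.4058, 1.7430)
step 4: θ'=1.8680 (R=8.0000) → pose (0.4919, -4.4338, 1.8680)
step 5: θ'=1.8680 (straight) → pose (0.1259, -3.2386, 1.8680)
step 6: θ'=0.6180 (R=-4.0000) → pose (1.6329, 1.1929, 0.6180)

(1.6329, 1.1929, 0.6180)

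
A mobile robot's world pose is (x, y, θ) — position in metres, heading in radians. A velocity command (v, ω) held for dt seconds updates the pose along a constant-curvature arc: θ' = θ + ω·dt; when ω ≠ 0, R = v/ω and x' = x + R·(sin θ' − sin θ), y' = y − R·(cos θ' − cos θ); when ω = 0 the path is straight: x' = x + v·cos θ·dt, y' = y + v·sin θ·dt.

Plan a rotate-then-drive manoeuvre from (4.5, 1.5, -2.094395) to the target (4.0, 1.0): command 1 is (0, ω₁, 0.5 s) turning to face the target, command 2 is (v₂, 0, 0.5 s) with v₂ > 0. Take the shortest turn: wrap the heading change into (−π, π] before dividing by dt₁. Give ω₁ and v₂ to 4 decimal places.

ω₁ = -0.5236, v₂ = 1.4142

heading to target = atan2(1−1.5, 4−4.5) = -2.3562
Δθ = wrap(-2.3562 − -2.0944) = -0.2618; ω₁ = Δθ/dt₁ = -0.5236
distance = √((4−4.5)² + (1−1.5)²) = 0.7071; v₂ = distance/dt₂ = 1.4142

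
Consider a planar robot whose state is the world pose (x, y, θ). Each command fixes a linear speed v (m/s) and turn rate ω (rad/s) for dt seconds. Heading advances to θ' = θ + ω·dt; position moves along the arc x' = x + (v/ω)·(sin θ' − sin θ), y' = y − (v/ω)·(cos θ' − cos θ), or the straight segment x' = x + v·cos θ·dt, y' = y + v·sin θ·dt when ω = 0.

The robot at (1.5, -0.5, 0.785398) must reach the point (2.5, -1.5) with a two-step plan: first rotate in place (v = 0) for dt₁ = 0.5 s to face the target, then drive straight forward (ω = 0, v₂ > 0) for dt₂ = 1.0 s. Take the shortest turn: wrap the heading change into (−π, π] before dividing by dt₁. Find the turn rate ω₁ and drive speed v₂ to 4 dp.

heading to target = atan2(-1.5−-0.5, 2.5−1.5) = -0.7854
Δθ = wrap(-0.7854 − 0.7854) = -1.5708; ω₁ = Δθ/dt₁ = -3.1416
distance = √((2.5−1.5)² + (-1.5−-0.5)²) = 1.4142; v₂ = distance/dt₂ = 1.4142

ω₁ = -3.1416, v₂ = 1.4142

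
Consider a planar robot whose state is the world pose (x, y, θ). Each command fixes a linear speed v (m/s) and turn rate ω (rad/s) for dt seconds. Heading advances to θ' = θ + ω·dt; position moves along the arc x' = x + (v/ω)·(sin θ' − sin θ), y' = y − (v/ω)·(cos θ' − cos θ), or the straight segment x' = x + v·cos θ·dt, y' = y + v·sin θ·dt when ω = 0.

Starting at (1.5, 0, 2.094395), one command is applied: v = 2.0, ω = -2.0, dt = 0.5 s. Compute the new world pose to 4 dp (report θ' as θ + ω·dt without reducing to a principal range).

θ' = 2.0944 + -2.0·0.5 = 1.0944
R = v/ω = 2.0/-2.0 = -1.0000
x' = 1.5 + -1.0000·(sin 1.0944 − sin 2.0944) = 1.4774
y' = 0 − -1.0000·(cos 1.0944 − cos 2.0944) = 0.9586

(1.4774, 0.9586, 1.0944)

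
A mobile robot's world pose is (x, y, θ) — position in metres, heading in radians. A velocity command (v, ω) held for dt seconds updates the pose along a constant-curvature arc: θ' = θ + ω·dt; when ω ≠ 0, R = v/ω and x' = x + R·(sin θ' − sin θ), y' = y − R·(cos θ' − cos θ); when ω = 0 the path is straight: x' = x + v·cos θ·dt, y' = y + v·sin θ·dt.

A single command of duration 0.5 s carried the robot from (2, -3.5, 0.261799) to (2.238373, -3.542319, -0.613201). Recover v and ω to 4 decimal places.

Δθ = -0.613201 − 0.261799 = -0.875000
ω = Δθ/dt = -0.875000/0.5 = -1.7500
R = Δx/(sin θ' − sin θ) = -0.2857
v = R·ω = -0.2857·-1.7500 = 0.5000

v = 0.5000, ω = -1.7500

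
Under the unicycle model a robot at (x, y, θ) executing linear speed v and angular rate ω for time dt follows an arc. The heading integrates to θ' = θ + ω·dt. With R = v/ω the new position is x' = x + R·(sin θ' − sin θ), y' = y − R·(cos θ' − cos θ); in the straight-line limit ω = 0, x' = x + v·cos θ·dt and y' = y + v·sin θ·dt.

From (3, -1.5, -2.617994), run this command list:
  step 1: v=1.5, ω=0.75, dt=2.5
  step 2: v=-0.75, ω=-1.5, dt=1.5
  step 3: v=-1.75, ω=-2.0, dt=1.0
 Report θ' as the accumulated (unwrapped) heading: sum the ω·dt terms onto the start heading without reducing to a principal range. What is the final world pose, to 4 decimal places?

step 1: θ'=-0.7430 (R=2.0000) → pose (2.6470, -4.7049, -0.7430)
step 2: θ'=-2.9930 (R=0.5000) → pose (2.9112, -3.8422, -2.9930)
step 3: θ'=-4.9930 (R=0.8750) → pose (3.8816, -4.9499, -4.9930)

(3.8816, -4.9499, -4.9930)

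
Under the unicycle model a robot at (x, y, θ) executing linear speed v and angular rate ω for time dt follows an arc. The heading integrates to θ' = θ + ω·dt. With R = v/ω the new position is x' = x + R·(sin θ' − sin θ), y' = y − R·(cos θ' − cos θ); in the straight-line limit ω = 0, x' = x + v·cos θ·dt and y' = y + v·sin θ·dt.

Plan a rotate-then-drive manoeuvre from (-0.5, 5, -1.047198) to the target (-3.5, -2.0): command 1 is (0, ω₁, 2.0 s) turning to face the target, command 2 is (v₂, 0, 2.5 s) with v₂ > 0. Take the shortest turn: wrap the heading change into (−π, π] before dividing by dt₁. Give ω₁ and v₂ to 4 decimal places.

heading to target = atan2(-2−5, -3.5−-0.5) = -1.9757
Δθ = wrap(-1.9757 − -1.0472) = -0.9285; ω₁ = Δθ/dt₁ = -0.4642
distance = √((-3.5−-0.5)² + (-2−5)²) = 7.6158; v₂ = distance/dt₂ = 3.0463

ω₁ = -0.4642, v₂ = 3.0463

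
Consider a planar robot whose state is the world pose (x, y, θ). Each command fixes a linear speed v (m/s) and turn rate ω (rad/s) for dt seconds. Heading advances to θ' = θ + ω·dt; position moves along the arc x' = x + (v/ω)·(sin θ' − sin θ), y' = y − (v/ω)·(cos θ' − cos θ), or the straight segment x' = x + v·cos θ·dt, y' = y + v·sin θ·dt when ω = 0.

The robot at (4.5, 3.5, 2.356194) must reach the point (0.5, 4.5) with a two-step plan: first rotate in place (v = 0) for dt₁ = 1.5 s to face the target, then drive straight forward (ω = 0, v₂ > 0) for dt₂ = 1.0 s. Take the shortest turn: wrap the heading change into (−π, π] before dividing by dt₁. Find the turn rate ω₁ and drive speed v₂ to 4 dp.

ω₁ = 0.3603, v₂ = 4.1231

heading to target = atan2(4.5−3.5, 0.5−4.5) = 2.8966
Δθ = wrap(2.8966 − 2.3562) = 0.5404; ω₁ = Δθ/dt₁ = 0.3603
distance = √((0.5−4.5)² + (4.5−3.5)²) = 4.1231; v₂ = distance/dt₂ = 4.1231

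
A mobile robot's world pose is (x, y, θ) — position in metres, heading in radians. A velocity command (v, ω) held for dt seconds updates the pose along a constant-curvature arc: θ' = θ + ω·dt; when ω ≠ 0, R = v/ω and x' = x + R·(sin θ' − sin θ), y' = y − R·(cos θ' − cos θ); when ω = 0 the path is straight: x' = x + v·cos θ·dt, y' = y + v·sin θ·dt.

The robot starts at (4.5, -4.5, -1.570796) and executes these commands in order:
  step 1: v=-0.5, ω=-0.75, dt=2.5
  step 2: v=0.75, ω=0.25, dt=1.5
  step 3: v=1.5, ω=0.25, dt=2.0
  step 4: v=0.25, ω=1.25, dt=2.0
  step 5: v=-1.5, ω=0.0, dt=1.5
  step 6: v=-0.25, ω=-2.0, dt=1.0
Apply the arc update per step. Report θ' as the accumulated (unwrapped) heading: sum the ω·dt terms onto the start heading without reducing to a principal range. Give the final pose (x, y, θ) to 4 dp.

step 1: θ'=-3.4458 (R=0.6667) → pose (5.3664, -3.8639, -3.4458)
step 2: θ'=-3.0708 (R=3.0000) → pose (4.2555, -3.7337, -3.0708)
step 3: θ'=-2.5708 (R=6.0000) → pose (1.4382, -4.6699, -2.5708)
step 4: θ'=-0.0708 (R=0.2000) → pose (1.5321, -5.0377, -0.0708)
step 5: θ'=-0.0708 (straight) → pose (-0.7123, -4.8785, -0.0708)
step 6: θ'=-2.0708 (R=0.1250) → pose (-0.8132, -4.6939, -2.0708)

(-0.8132, -4.6939, -2.0708)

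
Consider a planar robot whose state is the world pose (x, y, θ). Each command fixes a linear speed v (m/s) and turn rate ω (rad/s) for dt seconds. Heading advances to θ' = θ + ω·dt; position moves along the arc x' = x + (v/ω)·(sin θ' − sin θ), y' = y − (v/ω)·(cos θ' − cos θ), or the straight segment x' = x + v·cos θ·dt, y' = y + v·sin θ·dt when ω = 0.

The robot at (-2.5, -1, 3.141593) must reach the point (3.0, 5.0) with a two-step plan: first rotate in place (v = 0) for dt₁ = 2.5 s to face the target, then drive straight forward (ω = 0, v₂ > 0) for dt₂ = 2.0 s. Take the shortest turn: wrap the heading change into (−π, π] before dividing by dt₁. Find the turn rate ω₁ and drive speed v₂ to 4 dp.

heading to target = atan2(5−-1, 3−-2.5) = 0.8288
Δθ = wrap(0.8288 − 3.1416) = -2.3127; ω₁ = Δθ/dt₁ = -0.9251
distance = √((3−-2.5)² + (5−-1)²) = 8.1394; v₂ = distance/dt₂ = 4.0697

ω₁ = -0.9251, v₂ = 4.0697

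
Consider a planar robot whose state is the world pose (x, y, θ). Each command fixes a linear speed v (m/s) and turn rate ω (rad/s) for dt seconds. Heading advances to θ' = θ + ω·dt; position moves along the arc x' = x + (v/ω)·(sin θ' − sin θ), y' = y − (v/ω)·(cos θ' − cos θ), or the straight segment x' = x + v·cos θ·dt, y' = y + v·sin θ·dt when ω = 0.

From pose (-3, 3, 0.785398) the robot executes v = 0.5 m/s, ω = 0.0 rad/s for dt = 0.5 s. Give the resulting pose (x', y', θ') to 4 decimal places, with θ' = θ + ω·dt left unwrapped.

(-2.8232, 3.1768, 0.7854)

θ' = 0.7854 + 0.0·0.5 = 0.7854
ω = 0 → straight: x' = -3 + 0.5·cos(0.7854)·0.5 = -2.8232
y' = 3 + 0.5·sin(0.7854)·0.5 = 3.1768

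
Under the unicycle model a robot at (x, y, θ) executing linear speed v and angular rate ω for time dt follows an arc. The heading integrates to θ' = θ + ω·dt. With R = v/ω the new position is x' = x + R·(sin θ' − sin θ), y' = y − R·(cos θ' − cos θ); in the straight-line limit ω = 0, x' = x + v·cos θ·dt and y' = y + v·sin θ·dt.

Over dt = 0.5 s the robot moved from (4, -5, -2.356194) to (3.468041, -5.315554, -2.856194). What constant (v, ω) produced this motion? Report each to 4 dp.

v = 1.2500, ω = -1.0000

Δθ = -2.856194 − -2.356194 = -0.500000
ω = Δθ/dt = -0.500000/0.5 = -1.0000
R = Δx/(sin θ' − sin θ) = -1.2500
v = R·ω = -1.2500·-1.0000 = 1.2500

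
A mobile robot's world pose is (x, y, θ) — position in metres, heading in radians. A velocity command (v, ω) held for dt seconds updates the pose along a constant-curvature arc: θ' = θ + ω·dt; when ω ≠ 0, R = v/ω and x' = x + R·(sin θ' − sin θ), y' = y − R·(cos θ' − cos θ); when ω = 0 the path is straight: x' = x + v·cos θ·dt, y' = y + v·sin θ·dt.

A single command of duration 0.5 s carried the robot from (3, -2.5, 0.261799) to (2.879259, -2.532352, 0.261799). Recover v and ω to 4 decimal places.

Δθ = 0.261799 − 0.261799 = 0.000000
ω = Δθ/dt = 0.000000/0.5 = 0.0000
ω = 0 → v = (Δx·cos θ + Δy·sin θ)/dt = -0.2500

v = -0.2500, ω = 0.0000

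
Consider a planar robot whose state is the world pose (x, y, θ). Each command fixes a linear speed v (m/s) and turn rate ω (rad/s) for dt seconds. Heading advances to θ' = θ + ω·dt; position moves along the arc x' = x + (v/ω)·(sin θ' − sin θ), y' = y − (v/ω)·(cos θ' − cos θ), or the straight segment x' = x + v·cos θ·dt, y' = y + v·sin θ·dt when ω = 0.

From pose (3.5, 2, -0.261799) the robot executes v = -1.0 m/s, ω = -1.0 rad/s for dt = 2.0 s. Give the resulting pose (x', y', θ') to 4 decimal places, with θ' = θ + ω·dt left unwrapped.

θ' = -0.2618 + -1.0·2.0 = -2.2618
R = v/ω = -1.0/-1.0 = 1.0000
x' = 3.5 + 1.0000·(sin -2.2618 − sin -0.2618) = 2.9882
y' = 2 − 1.0000·(cos -2.2618 − cos -0.2618) = 3.6032

(2.9882, 3.6032, -2.2618)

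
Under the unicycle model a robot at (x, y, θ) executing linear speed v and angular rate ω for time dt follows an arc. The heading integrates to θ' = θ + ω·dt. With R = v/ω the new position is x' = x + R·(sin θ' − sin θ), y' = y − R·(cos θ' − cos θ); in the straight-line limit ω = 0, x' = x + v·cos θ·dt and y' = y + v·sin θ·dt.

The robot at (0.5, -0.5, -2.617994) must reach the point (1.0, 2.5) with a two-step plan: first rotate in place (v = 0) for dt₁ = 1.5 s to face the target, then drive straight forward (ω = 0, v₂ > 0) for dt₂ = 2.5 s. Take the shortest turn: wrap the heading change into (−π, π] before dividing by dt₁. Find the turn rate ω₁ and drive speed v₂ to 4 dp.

heading to target = atan2(2.5−-0.5, 1−0.5) = 1.4056
Δθ = wrap(1.4056 − -2.6180) = -2.2595; ω₁ = Δθ/dt₁ = -1.5064
distance = √((1−0.5)² + (2.5−-0.5)²) = 3.0414; v₂ = distance/dt₂ = 1.2166

ω₁ = -1.5064, v₂ = 1.2166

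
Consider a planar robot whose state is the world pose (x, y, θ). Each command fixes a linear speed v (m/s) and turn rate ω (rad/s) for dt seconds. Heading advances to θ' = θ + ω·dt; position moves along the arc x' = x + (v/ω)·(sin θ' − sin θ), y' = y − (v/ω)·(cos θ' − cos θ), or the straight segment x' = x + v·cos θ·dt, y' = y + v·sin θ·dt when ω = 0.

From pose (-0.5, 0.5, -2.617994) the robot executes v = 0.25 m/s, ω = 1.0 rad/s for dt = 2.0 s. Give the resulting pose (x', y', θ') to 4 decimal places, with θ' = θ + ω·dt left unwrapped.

(-0.5199, 0.0797, -0.6180)

θ' = -2.6180 + 1.0·2.0 = -0.6180
R = v/ω = 0.25/1.0 = 0.2500
x' = -0.5 + 0.2500·(sin -0.6180 − sin -2.6180) = -0.5199
y' = 0.5 − 0.2500·(cos -0.6180 − cos -2.6180) = 0.0797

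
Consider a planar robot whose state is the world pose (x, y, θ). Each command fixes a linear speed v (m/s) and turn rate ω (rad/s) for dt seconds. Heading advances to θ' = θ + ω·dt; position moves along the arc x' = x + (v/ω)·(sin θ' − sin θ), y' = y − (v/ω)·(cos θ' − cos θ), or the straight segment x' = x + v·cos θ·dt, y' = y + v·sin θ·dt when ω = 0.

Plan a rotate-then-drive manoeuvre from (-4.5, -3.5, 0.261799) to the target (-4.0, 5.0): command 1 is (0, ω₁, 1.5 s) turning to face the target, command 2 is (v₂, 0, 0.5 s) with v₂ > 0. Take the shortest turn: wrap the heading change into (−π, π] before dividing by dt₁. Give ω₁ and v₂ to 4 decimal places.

ω₁ = 0.8335, v₂ = 17.0294

heading to target = atan2(5−-3.5, -4−-4.5) = 1.5120
Δθ = wrap(1.5120 − 0.2618) = 1.2502; ω₁ = Δθ/dt₁ = 0.8335
distance = √((-4−-4.5)² + (5−-3.5)²) = 8.5147; v₂ = distance/dt₂ = 17.0294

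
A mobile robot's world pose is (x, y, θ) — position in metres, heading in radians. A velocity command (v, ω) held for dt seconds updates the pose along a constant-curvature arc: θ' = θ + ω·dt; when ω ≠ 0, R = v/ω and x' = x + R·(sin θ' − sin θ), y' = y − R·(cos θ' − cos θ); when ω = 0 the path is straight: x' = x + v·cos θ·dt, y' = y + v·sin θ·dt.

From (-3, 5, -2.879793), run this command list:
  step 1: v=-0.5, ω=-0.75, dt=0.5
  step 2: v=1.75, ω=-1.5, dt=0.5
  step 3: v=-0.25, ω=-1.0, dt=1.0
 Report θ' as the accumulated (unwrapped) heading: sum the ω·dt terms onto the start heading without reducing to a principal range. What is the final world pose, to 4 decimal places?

step 1: θ'=-3.2548 (R=0.6667) → pose (-2.7521, 5.0184, -3.2548)
step 2: θ'=-4.0048 (R=-1.1667) → pose (-3.5069, 5.4193, -4.0048)
step 3: θ'=-5.0048 (R=0.2500) → pose (-3.4575, 5.1847, -5.0048)

(-3.4575, 5.1847, -5.0048)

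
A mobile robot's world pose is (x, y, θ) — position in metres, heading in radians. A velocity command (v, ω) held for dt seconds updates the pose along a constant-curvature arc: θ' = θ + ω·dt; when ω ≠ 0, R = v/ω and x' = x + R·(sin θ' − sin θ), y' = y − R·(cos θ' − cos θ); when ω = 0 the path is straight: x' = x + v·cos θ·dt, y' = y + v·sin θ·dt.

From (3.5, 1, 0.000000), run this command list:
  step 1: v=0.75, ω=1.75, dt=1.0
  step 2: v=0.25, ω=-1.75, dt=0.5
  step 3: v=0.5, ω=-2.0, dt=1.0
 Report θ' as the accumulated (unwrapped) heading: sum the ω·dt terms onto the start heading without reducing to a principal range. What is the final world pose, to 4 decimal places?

step 1: θ'=1.7500 (R=0.4286) → pose (3.9217, 1.5050, 1.7500)
step 2: θ'=0.8750 (R=-0.1429) → pose (3.9526, 1.6220, 0.8750)
step 3: θ'=-1.1250 (R=-0.2500) → pose (4.3701, 1.5695, -1.1250)

(4.3701, 1.5695, -1.1250)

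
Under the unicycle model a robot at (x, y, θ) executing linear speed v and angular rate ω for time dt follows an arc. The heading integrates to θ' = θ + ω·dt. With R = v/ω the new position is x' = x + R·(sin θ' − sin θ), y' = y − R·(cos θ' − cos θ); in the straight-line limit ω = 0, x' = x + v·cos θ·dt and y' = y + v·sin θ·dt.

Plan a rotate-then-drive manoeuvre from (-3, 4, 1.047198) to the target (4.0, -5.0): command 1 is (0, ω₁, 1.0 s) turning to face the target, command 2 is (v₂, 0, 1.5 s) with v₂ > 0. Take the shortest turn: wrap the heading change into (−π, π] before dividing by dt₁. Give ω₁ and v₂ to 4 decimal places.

heading to target = atan2(-5−4, 4−-3) = -0.9098
Δθ = wrap(-0.9098 − 1.0472) = -1.9570; ω₁ = Δθ/dt₁ = -1.9570
distance = √((4−-3)² + (-5−4)²) = 11.4018; v₂ = distance/dt₂ = 7.6012

ω₁ = -1.9570, v₂ = 7.6012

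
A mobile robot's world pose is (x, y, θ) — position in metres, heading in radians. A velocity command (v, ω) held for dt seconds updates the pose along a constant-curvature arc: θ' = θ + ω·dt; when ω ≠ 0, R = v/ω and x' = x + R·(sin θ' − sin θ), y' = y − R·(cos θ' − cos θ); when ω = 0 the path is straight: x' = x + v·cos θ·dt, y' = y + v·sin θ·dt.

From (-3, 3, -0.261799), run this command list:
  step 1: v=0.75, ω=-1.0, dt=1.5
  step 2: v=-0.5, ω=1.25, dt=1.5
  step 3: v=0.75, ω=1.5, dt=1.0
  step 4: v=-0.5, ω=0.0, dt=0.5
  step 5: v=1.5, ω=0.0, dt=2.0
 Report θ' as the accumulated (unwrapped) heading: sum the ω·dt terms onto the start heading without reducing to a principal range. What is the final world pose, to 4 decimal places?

step 1: θ'=-1.7618 (R=-0.7500) → pose (-2.4578, 2.1332, -1.7618)
step 2: θ'=0.1132 (R=-0.4000) → pose (-2.8957, 2.6066, 0.1132)
step 3: θ'=1.6132 (R=0.5000) → pose (-2.4526, 3.1245, 1.6132)
step 4: θ'=1.6132 (straight) → pose (-2.4420, 2.8748, 1.6132)
step 5: θ'=1.6132 (straight) → pose (-2.5692, 5.8721, 1.6132)

(-2.5692, 5.8721, 1.6132)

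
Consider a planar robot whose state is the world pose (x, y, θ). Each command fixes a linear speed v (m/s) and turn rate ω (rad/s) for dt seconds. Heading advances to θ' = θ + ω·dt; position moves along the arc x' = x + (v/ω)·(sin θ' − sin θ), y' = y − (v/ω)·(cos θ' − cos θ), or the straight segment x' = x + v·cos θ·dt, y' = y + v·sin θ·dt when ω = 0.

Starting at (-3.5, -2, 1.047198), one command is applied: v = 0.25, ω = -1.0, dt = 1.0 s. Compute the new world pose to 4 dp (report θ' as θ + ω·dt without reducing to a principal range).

θ' = 1.0472 + -1.0·1.0 = 0.0472
R = v/ω = 0.25/-1.0 = -0.2500
x' = -3.5 + -0.2500·(sin 0.0472 − sin 1.0472) = -3.2953
y' = -2 − -0.2500·(cos 0.0472 − cos 1.0472) = -1.8753

(-3.2953, -1.8753, 0.0472)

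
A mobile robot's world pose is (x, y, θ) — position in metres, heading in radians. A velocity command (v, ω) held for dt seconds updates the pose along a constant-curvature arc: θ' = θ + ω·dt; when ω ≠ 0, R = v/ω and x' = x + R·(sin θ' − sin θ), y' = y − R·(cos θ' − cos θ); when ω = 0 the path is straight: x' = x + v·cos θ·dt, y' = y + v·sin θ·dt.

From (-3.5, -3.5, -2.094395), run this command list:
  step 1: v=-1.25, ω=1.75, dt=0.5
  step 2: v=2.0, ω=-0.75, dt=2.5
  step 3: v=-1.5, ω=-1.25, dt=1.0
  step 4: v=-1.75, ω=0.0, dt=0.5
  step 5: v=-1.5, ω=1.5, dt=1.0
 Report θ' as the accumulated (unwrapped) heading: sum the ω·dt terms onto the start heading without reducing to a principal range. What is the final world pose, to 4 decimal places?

(-3.1089, -8.6584, -2.8444)

step 1: θ'=-1.2194 (R=-0.7143) → pose (-3.4480, -2.8970, -1.2194)
step 2: θ'=-3.0944 (R=-2.6667) → pose (-5.8258, -6.4786, -3.0944)
step 3: θ'=-4.3444 (R=1.2000) → pose (-4.6496, -7.2456, -4.3444)
step 4: θ'=-4.3444 (straight) → pose (-4.3348, -8.0620, -4.3444)
step 5: θ'=-2.8444 (R=-1.0000) → pose (-3.1089, -8.6584, -2.8444)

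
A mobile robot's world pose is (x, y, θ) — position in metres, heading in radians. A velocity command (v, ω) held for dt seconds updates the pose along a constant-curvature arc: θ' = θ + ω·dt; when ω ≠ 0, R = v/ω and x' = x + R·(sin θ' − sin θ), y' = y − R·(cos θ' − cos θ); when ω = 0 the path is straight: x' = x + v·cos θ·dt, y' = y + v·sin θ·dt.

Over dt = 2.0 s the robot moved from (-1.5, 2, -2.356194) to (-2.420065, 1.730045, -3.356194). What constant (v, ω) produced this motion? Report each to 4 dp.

Δθ = -3.356194 − -2.356194 = -1.000000
ω = Δθ/dt = -1.000000/2.0 = -0.5000
R = Δx/(sin θ' − sin θ) = -1.0000
v = R·ω = -1.0000·-0.5000 = 0.5000

v = 0.5000, ω = -0.5000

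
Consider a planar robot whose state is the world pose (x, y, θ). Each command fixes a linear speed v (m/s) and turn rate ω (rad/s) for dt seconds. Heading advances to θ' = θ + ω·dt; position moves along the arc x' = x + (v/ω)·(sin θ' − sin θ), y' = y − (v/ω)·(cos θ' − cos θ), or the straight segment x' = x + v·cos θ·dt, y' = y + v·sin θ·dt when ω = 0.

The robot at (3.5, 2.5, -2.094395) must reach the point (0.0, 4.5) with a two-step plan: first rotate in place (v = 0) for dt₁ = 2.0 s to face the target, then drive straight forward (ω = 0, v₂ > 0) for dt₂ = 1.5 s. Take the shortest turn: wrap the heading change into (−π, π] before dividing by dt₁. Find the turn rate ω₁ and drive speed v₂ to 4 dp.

ω₁ = -0.7832, v₂ = 2.6874

heading to target = atan2(4.5−2.5, 0−3.5) = 2.6224
Δθ = wrap(2.6224 − -2.0944) = -1.5663; ω₁ = Δθ/dt₁ = -0.7832
distance = √((0−3.5)² + (4.5−2.5)²) = 4.0311; v₂ = distance/dt₂ = 2.6874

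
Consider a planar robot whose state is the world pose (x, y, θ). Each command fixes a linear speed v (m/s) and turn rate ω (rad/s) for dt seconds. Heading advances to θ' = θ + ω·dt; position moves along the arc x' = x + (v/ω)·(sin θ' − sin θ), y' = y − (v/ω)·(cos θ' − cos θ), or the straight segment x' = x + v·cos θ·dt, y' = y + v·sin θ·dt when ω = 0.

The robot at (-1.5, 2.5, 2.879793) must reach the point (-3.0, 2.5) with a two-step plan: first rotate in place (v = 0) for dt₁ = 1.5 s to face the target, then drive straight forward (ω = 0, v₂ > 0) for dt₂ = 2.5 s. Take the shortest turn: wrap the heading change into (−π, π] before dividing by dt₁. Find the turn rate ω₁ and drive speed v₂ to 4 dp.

heading to target = atan2(2.5−2.5, -3−-1.5) = 3.1416
Δθ = wrap(3.1416 − 2.8798) = 0.2618; ω₁ = Δθ/dt₁ = 0.1745
distance = √((-3−-1.5)² + (2.5−2.5)²) = 1.5000; v₂ = distance/dt₂ = 0.6000

ω₁ = 0.1745, v₂ = 0.6000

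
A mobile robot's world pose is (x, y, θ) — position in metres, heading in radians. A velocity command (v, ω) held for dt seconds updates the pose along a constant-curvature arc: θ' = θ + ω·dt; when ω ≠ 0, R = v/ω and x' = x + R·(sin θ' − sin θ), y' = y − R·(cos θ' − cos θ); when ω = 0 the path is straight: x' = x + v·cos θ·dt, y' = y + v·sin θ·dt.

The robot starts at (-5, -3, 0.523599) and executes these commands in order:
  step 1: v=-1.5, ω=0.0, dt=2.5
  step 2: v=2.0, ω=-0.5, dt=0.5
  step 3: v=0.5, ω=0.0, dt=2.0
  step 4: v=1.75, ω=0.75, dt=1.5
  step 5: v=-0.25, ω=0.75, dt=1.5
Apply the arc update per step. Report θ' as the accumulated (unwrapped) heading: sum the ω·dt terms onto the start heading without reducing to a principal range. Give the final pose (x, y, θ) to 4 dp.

(-4.5620, -2.6997, 2.5236)

step 1: θ'=0.5236 (straight) → pose (-8.2476, -4.8750, 0.5236)
step 2: θ'=0.2736 (R=-4.0000) → pose (-7.3284, -4.4879, 0.2736)
step 3: θ'=0.2736 (straight) → pose (-6.3656, -4.2177, 0.2736)
step 4: θ'=1.3986 (R=2.3333) → pose (-4.6972, -2.3710, 1.3986)
step 5: θ'=2.5236 (R=-0.3333) → pose (-4.5620, -2.6997, 2.5236)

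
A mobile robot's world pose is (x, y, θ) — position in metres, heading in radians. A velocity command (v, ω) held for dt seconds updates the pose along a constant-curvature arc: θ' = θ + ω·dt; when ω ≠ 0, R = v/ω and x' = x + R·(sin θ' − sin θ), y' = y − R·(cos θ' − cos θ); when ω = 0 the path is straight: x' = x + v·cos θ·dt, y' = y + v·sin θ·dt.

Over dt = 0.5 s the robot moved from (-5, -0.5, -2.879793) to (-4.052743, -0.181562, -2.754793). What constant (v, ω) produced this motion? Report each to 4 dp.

v = -2.0000, ω = 0.2500

Δθ = -2.754793 − -2.879793 = 0.125000
ω = Δθ/dt = 0.125000/0.5 = 0.2500
R = Δx/(sin θ' − sin θ) = -8.0000
v = R·ω = -8.0000·0.2500 = -2.0000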